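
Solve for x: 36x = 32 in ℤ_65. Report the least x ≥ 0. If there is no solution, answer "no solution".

37

First find gcd(36, 65):
65 = 1·36 + 29
36 = 1·29 + 7
29 = 4·7 + 1
7 = 7·1 + 0
gcd = 1, so a unique solution mod 65 exists.
Back-substitute for the Bézout coefficients:
1 = 29 − 4·7
1 = −4·36 + 5·29
1 = 5·65 − 9·36
So 36·(-9) ≡ 1 (mod 65), giving 36⁻¹ ≡ 56.
x ≡ 36⁻¹·32 ≡ 56·32 ≡ 37 (mod 65).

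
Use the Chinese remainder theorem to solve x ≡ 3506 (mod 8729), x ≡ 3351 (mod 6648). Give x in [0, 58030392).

Write x = 3506 + 8729·k. Then 8729·k ≡ 3351 − 3506 ≡ 6493 (mod 6648).
Need 8729⁻¹ mod 6648. Extended Euclid on (6648, 2081):
6648 = 3·2081 + 405
2081 = 5·405 + 56
405 = 7·56 + 13
56 = 4·13 + 4
13 = 3·4 + 1
4 = 4·1 + 0
Back-substitute:
1 = 13 − 3·4
1 = −3·56 + 13·13
1 = 13·405 − 94·56
1 = −94·2081 + 483·405
1 = 483·6648 − 1543·2081
8729⁻¹ ≡ 5105 (mod 6648), so k ≡ 5105·6493 ≡ 6485 (mod 6648).
x = 3506 + 8729·6485 = 56611071.

56611071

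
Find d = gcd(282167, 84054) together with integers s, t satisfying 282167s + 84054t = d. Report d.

1

Repeated division:
282167 = 3·84054 + 30005
84054 = 2·30005 + 24044
30005 = 1·24044 + 5961
24044 = 4·5961 + 200
5961 = 29·200 + 161
200 = 1·161 + 39
161 = 4·39 + 5
39 = 7·5 + 4
5 = 1·4 + 1
4 = 4·1 + 0
gcd(282167, 84054) = 1.
Express as a combination:
1 = 5 − 4
1 = −39 + 8·5
1 = 8·161 − 33·39
1 = −33·200 + 41·161
1 = 41·5961 − 1222·200
1 = −1222·24044 + 4929·5961
1 = 4929·30005 − 6151·24044
1 = −6151·84054 + 17231·30005
1 = 17231·282167 − 57844·84054
So 1 = (17231)·282167 + (-57844)·84054.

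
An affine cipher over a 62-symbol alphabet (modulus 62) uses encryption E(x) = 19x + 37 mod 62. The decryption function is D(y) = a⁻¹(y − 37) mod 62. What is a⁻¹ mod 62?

Apply the Euclidean algorithm to 62 and 19:
62 = 3·19 + 5
19 = 3·5 + 4
5 = 1·4 + 1
4 = 4·1 + 0
The gcd is 1. Working backward:
1 = 5 − 4
1 = −19 + 4·5
1 = 4·62 − 13·19
So 19·(-13) ≡ 1 (mod 62), and -13 ≡ 49 (mod 62).

49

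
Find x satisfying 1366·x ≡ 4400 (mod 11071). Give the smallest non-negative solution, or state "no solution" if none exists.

8270

First find gcd(1366, 11071):
11071 = 8·1366 + 143
1366 = 9·143 + 79
143 = 1·79 + 64
79 = 1·64 + 15
64 = 4·15 + 4
15 = 3·4 + 3
4 = 1·3 + 1
3 = 3·1 + 0
gcd = 1, so a unique solution mod 11071 exists.
Back-substitute for the Bézout coefficients:
1 = 4 − 3
1 = −15 + 4·4
1 = 4·64 − 17·15
1 = −17·79 + 21·64
1 = 21·143 − 38·79
1 = −38·1366 + 363·143
1 = 363·11071 − 2942·1366
So 1366·(-2942) ≡ 1 (mod 11071), giving 1366⁻¹ ≡ 8129.
x ≡ 1366⁻¹·4400 ≡ 8129·4400 ≡ 8270 (mod 11071).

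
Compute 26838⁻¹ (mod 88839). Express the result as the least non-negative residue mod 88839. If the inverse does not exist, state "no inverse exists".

Euclidean algorithm on 88839, 26838:
88839 = 3·26838 + 8325
26838 = 3·8325 + 1863
8325 = 4·1863 + 873
1863 = 2·873 + 117
873 = 7·117 + 54
117 = 2·54 + 9
54 = 6·9 + 0
The gcd is 9, not 1, hence no inverse exists.

no inverse exists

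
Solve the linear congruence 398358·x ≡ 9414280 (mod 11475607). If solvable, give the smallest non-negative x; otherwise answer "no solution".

5091536

First find gcd(398358, 11475607):
11475607 = 28·398358 + 321583
398358 = 1·321583 + 76775
321583 = 4·76775 + 14483
76775 = 5·14483 + 4360
14483 = 3·4360 + 1403
4360 = 3·1403 + 151
1403 = 9·151 + 44
151 = 3·44 + 19
44 = 2·19 + 6
19 = 3·6 + 1
6 = 6·1 + 0
gcd = 1, so a unique solution mod 11475607 exists.
Back-substitute for the Bézout coefficients:
1 = 19 − 3·6
1 = −3·44 + 7·19
1 = 7·151 − 24·44
1 = −24·1403 + 223·151
1 = 223·4360 − 693·1403
1 = −693·14483 + 2302·4360
1 = 2302·76775 − 12203·14483
1 = −12203·321583 + 51114·76775
1 = 51114·398358 − 63317·321583
1 = −63317·11475607 + 1823990·398358
So 398358·(1823990) ≡ 1 (mod 11475607), giving 398358⁻¹ ≡ 1823990.
x ≡ 398358⁻¹·9414280 ≡ 1823990·9414280 ≡ 5091536 (mod 11475607).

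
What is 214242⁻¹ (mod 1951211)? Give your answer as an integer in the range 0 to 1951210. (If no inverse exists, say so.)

572580

Apply the Euclidean algorithm to 1951211 and 214242:
1951211 = 9·214242 + 23033
214242 = 9·23033 + 6945
23033 = 3·6945 + 2198
6945 = 3·2198 + 351
2198 = 6·351 + 92
351 = 3·92 + 75
92 = 1·75 + 17
75 = 4·17 + 7
17 = 2·7 + 3
7 = 2·3 + 1
3 = 3·1 + 0
gcd = 1, so the inverse exists. Back-substitute:
1 = 7 − 2·3
1 = −2·17 + 5·7
1 = 5·75 − 22·17
1 = −22·92 + 27·75
1 = 27·351 − 103·92
1 = −103·2198 + 645·351
1 = 645·6945 − 2038·2198
1 = −2038·23033 + 6759·6945
1 = 6759·214242 − 62869·23033
1 = −62869·1951211 + 572580·214242
So 214242·572580 ≡ 1 (mod 1951211).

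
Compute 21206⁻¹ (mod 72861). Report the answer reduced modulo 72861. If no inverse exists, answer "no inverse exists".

Run Euclid on (72861, 21206):
72861 = 3·21206 + 9243
21206 = 2·9243 + 2720
9243 = 3·2720 + 1083
2720 = 2·1083 + 554
1083 = 1·554 + 529
554 = 1·529 + 25
529 = 21·25 + 4
25 = 6·4 + 1
4 = 4·1 + 0
Since gcd(21206, 72861) = 1, back-substitute to write 1 as a combination:
1 = 25 − 6·4
1 = −6·529 + 127·25
1 = 127·554 − 133·529
1 = −133·1083 + 260·554
1 = 260·2720 − 653·1083
1 = −653·9243 + 2219·2720
1 = 2219·21206 − 5091·9243
1 = −5091·72861 + 17492·21206
So 21206·17492 ≡ 1 (mod 72861).

17492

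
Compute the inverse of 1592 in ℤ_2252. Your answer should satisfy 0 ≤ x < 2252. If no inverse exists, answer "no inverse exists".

Euclidean algorithm on 2252, 1592:
2252 = 1*1592 + 660
1592 = 2*660 + 272
660 = 2*272 + 116
272 = 2*116 + 40
116 = 2*40 + 36
40 = 1*36 + 4
36 = 9*4 + 0
gcd(1592, 2252) = 4 ≠ 1, so 1592 has no multiplicative inverse modulo 2252.

no inverse exists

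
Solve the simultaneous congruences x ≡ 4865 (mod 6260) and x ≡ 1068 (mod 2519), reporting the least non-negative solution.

Write x = 4865 + 6260·k. Then 6260·k ≡ 1068 − 4865 ≡ 1241 (mod 2519).
Need 6260⁻¹ mod 2519. Extended Euclid on (2519, 1222):
2519 = 2·1222 + 75
1222 = 16·75 + 22
75 = 3·22 + 9
22 = 2·9 + 4
9 = 2·4 + 1
4 = 4·1 + 0
Back-substitute:
1 = 9 − 2·4
1 = −2·22 + 5·9
1 = 5·75 − 17·22
1 = −17·1222 + 277·75
1 = 277·2519 − 571·1222
6260⁻¹ ≡ 1948 (mod 2519), so k ≡ 1948·1241 ≡ 1747 (mod 2519).
x = 4865 + 6260·1747 = 10941085.

10941085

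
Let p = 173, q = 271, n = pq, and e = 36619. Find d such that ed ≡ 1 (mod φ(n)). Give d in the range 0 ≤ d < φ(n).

45499

φ(n) = (p−1)(q−1) = 172·270 = 46440.
Need d with 36619·d ≡ 1 (mod 46440). Apply the extended Euclidean algorithm:
46440 = 1·36619 + 9821
36619 = 3·9821 + 7156
9821 = 1·7156 + 2665
7156 = 2·2665 + 1826
2665 = 1·1826 + 839
1826 = 2·839 + 148
839 = 5·148 + 99
148 = 1·99 + 49
99 = 2·49 + 1
49 = 49·1 + 0
Back-substitute:
1 = 99 − 2·49
1 = −2·148 + 3·99
1 = 3·839 − 17·148
1 = −17·1826 + 37·839
1 = 37·2665 − 54·1826
1 = −54·7156 + 145·2665
1 = 145·9821 − 199·7156
1 = −199·36619 + 742·9821
1 = 742·46440 − 941·36619
So 36619·(-941) ≡ 1 (mod 46440), hence d ≡ -941 ≡ 45499 (mod 46440).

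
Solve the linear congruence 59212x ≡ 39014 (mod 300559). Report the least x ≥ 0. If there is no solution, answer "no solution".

First find gcd(59212, 300559):
300559 = 5*59212 + 4499
59212 = 13*4499 + 725
4499 = 6*725 + 149
725 = 4*149 + 129
149 = 1*129 + 20
129 = 6*20 + 9
20 = 2*9 + 2
9 = 4*2 + 1
2 = 2*1 + 0
gcd = 1, so a unique solution mod 300559 exists.
Back-substitute for the Bézout coefficients:
1 = 9 − 4·2
1 = −4·20 + 9·9
1 = 9·129 − 58·20
1 = −58·149 + 67·129
1 = 67·725 − 326·149
1 = −326·4499 + 2023·725
1 = 2023·59212 − 26625·4499
1 = −26625·300559 + 135148·59212
So 59212·(135148) ≡ 1 (mod 300559), giving 59212⁻¹ ≡ 135148.
x ≡ 59212⁻¹·39014 ≡ 135148·39014 ≡ 258094 (mod 300559).

258094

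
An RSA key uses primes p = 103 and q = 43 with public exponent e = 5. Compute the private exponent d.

857

φ(n) = (p−1)(q−1) = 102·42 = 4284.
Need d with 5·d ≡ 1 (mod 4284). Apply the extended Euclidean algorithm:
4284 = 856×5 + 4
5 = 1×4 + 1
4 = 4×1 + 0
Back-substitute:
1 = 5 − 4
1 = −4284 + 857·5
So 5·857 ≡ 1 (mod 4284), hence d = 857.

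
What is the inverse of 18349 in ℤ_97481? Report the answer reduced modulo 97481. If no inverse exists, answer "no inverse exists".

15720

Run Euclid on (97481, 18349):
97481 = 5*18349 + 5736
18349 = 3*5736 + 1141
5736 = 5*1141 + 31
1141 = 36*31 + 25
31 = 1*25 + 6
25 = 4*6 + 1
6 = 6*1 + 0
The gcd is 1. Working backward:
1 = 25 − 4·6
1 = −4·31 + 5·25
1 = 5·1141 − 184·31
1 = −184·5736 + 925·1141
1 = 925·18349 − 2959·5736
1 = −2959·97481 + 15720·18349
So 18349·15720 ≡ 1 (mod 97481).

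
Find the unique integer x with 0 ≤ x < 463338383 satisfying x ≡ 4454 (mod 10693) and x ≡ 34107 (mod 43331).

Write x = 4454 + 10693·k. Then 10693·k ≡ 34107 − 4454 ≡ 29653 (mod 43331).
Need 10693⁻¹ mod 43331. Extended Euclid on (43331, 10693):
43331 = 4*10693 + 559
10693 = 19*559 + 72
559 = 7*72 + 55
72 = 1*55 + 17
55 = 3*17 + 4
17 = 4*4 + 1
4 = 4*1 + 0
Back-substitute:
1 = 17 − 4·4
1 = −4·55 + 13·17
1 = 13·72 − 17·55
1 = −17·559 + 132·72
1 = 132·10693 − 2525·559
1 = −2525·43331 + 10232·10693
10693⁻¹ ≡ 10232 (mod 43331), so k ≡ 10232·29653 ≡ 5834 (mod 43331).
x = 4454 + 10693·5834 = 62387416.

62387416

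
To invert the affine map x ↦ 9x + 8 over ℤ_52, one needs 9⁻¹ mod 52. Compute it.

29

Extended Euclidean algorithm:
52 = 5×9 + 7
9 = 1×7 + 2
7 = 3×2 + 1
2 = 2×1 + 0
gcd = 1, so the inverse exists. Back-substitute:
1 = 7 − 3·2
1 = −3·9 + 4·7
1 = 4·52 − 23·9
Thus 9·(-23) ≡ 1 (mod 52); reducing, -23 mod 52 = 29.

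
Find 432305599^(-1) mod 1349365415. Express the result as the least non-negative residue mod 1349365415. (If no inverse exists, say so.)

322223239

Apply the Euclidean algorithm to 1349365415 and 432305599:
1349365415 = 3*432305599 + 52448618
432305599 = 8*52448618 + 12716655
52448618 = 4*12716655 + 1581998
12716655 = 8*1581998 + 60671
1581998 = 26*60671 + 4552
60671 = 13*4552 + 1495
4552 = 3*1495 + 67
1495 = 22*67 + 21
67 = 3*21 + 4
21 = 5*4 + 1
4 = 4*1 + 0
gcd = 1, so the inverse exists. Back-substitute:
1 = 21 − 5·4
1 = −5·67 + 16·21
1 = 16·1495 − 357·67
1 = −357·4552 + 1087·1495
1 = 1087·60671 − 14488·4552
1 = −14488·1581998 + 377775·60671
1 = 377775·12716655 − 3036688·1581998
1 = −3036688·52448618 + 12524527·12716655
1 = 12524527·432305599 − 103232904·52448618
1 = −103232904·1349365415 + 322223239·432305599
So 432305599·322223239 ≡ 1 (mod 1349365415).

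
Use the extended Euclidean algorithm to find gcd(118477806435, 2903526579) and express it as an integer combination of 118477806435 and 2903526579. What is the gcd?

3

Apply Euclid's algorithm to 118477806435 and 2903526579:
118477806435 = 40*2903526579 + 2336743275
2903526579 = 1*2336743275 + 566783304
2336743275 = 4*566783304 + 69610059
566783304 = 8*69610059 + 9902832
69610059 = 7*9902832 + 290235
9902832 = 34*290235 + 34842
290235 = 8*34842 + 11499
34842 = 3*11499 + 345
11499 = 33*345 + 114
345 = 3*114 + 3
114 = 38*3 + 0
gcd(118477806435, 2903526579) = 3.
Express as a combination:
3 = 345 − 3·114
3 = −3·11499 + 100·345
3 = 100·34842 − 303·11499
3 = −303·290235 + 2524·34842
3 = 2524·9902832 − 86119·290235
3 = −86119·69610059 + 605357·9902832
3 = 605357·566783304 − 4928975·69610059
3 = −4928975·2336743275 + 20321257·566783304
3 = 20321257·2903526579 − 25250232·2336743275
3 = −25250232·118477806435 + 1030330537·2903526579
So 3 = (-25250232)·118477806435 + (1030330537)·2903526579.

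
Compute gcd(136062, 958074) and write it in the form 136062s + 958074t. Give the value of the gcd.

6

Euclidean algorithm:
958074 = 7×136062 + 5640
136062 = 24×5640 + 702
5640 = 8×702 + 24
702 = 29×24 + 6
24 = 4×6 + 0
gcd(136062, 958074) = 6.
Back-substituting:
6 = 702 − 29·24
6 = −29·5640 + 233·702
6 = 233·136062 − 5621·5640
6 = −5621·958074 + 39580·136062
So 6 = (-5621)·958074 + (39580)·136062.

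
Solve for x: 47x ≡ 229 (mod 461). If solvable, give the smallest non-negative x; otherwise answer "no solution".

First find gcd(47, 461):
461 = 9*47 + 38
47 = 1*38 + 9
38 = 4*9 + 2
9 = 4*2 + 1
2 = 2*1 + 0
gcd = 1, so a unique solution mod 461 exists.
Back-substitute for the Bézout coefficients:
1 = 9 − 4·2
1 = −4·38 + 17·9
1 = 17·47 − 21·38
1 = −21·461 + 206·47
So 47·(206) ≡ 1 (mod 461), giving 47⁻¹ ≡ 206.
x ≡ 47⁻¹·229 ≡ 206·229 ≡ 152 (mod 461).

152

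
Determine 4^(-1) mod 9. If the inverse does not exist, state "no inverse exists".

Extended Euclidean algorithm:
9 = 2×4 + 1
4 = 4×1 + 0
The gcd is 1. Working backward:
1 = 9 − 2·4
So 4·(-2) ≡ 1 (mod 9), and -2 ≡ 7 (mod 9).

7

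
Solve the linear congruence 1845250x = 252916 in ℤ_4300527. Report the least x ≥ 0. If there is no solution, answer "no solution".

no solution

gcd(1845250, 4300527):
4300527 = 2×1845250 + 610027
1845250 = 3×610027 + 15169
610027 = 40×15169 + 3267
15169 = 4×3267 + 2101
3267 = 1×2101 + 1166
2101 = 1×1166 + 935
1166 = 1×935 + 231
935 = 4×231 + 11
231 = 21×11 + 0
gcd = 11, but 11 ∤ 252916, so the congruence has no solution.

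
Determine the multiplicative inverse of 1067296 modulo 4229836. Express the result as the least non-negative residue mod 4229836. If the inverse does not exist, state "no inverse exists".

Euclidean algorithm on 4229836, 1067296:
4229836 = 3×1067296 + 1027948
1067296 = 1×1027948 + 39348
1027948 = 26×39348 + 4900
39348 = 8×4900 + 148
4900 = 33×148 + 16
148 = 9×16 + 4
16 = 4×4 + 0
Since gcd = 4 > 1, 1067296 is not a unit mod 4229836.

no inverse exists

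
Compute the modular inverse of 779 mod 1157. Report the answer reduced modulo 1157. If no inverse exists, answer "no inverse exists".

805

gcd(1157, 779) by repeated division:
1157 = 1*779 + 378
779 = 2*378 + 23
378 = 16*23 + 10
23 = 2*10 + 3
10 = 3*3 + 1
3 = 3*1 + 0
The gcd is 1. Working backward:
1 = 10 − 3·3
1 = −3·23 + 7·10
1 = 7·378 − 115·23
1 = −115·779 + 237·378
1 = 237·1157 − 352·779
Hence 779⁻¹ ≡ -352 ≡ 805 (mod 1157).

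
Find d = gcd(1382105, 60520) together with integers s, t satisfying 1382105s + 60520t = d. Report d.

5

Apply Euclid's algorithm to 1382105 and 60520:
1382105 = 22·60520 + 50665
60520 = 1·50665 + 9855
50665 = 5·9855 + 1390
9855 = 7·1390 + 125
1390 = 11·125 + 15
125 = 8·15 + 5
15 = 3·5 + 0
gcd(1382105, 60520) = 5.
Back-substituting:
5 = 125 − 8·15
5 = −8·1390 + 89·125
5 = 89·9855 − 631·1390
5 = −631·50665 + 3244·9855
5 = 3244·60520 − 3875·50665
5 = −3875·1382105 + 88494·60520
So 5 = (-3875)·1382105 + (88494)·60520.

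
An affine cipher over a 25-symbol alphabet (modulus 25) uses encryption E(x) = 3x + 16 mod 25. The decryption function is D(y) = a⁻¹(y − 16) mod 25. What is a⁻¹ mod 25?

Run Euclid on (25, 3):
25 = 8*3 + 1
3 = 3*1 + 0
Since gcd(3, 25) = 1, back-substitute to write 1 as a combination:
1 = 25 − 8·3
So 3·(-8) ≡ 1 (mod 25), and -8 ≡ 17 (mod 25).

17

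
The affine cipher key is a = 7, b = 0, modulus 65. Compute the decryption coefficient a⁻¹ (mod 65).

28

gcd(65, 7) by repeated division:
65 = 9×7 + 2
7 = 3×2 + 1
2 = 2×1 + 0
Since gcd(7, 65) = 1, back-substitute to write 1 as a combination:
1 = 7 − 3·2
1 = −3·65 + 28·7
So 7·28 ≡ 1 (mod 65).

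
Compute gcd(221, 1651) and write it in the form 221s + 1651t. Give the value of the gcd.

Apply Euclid's algorithm to 1651 and 221:
1651 = 7·221 + 104
221 = 2·104 + 13
104 = 8·13 + 0
gcd(221, 1651) = 13.
Back-substituting:
13 = 221 − 2·104
13 = −2·1651 + 15·221
So 13 = (-2)·1651 + (15)·221.

13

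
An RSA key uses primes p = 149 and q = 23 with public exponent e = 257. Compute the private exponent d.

1609

φ(n) = (p−1)(q−1) = 148·22 = 3256.
Need d with 257·d ≡ 1 (mod 3256). Apply the extended Euclidean algorithm:
3256 = 12·257 + 172
257 = 1·172 + 85
172 = 2·85 + 2
85 = 42·2 + 1
2 = 2·1 + 0
Back-substitute:
1 = 85 − 42·2
1 = −42·172 + 85·85
1 = 85·257 − 127·172
1 = −127·3256 + 1609·257
So 257·1609 ≡ 1 (mod 3256), hence d = 1609.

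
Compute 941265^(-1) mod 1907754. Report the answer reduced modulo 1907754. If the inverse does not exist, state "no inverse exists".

Euclidean algorithm on 1907754, 941265:
1907754 = 2·941265 + 25224
941265 = 37·25224 + 7977
25224 = 3·7977 + 1293
7977 = 6·1293 + 219
1293 = 5·219 + 198
219 = 1·198 + 21
198 = 9·21 + 9
21 = 2·9 + 3
9 = 3·3 + 0
gcd(941265, 1907754) = 3 ≠ 1, so 941265 has no multiplicative inverse modulo 1907754.

no inverse exists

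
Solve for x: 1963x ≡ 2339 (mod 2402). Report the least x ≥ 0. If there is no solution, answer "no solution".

First find gcd(1963, 2402):
2402 = 1*1963 + 439
1963 = 4*439 + 207
439 = 2*207 + 25
207 = 8*25 + 7
25 = 3*7 + 4
7 = 1*4 + 3
4 = 1*3 + 1
3 = 3*1 + 0
gcd = 1, so a unique solution mod 2402 exists.
Back-substitute for the Bézout coefficients:
1 = 4 − 3
1 = −7 + 2·4
1 = 2·25 − 7·7
1 = −7·207 + 58·25
1 = 58·439 − 123·207
1 = −123·1963 + 550·439
1 = 550·2402 − 673·1963
So 1963·(-673) ≡ 1 (mod 2402), giving 1963⁻¹ ≡ 1729.
x ≡ 1963⁻¹·2339 ≡ 1729·2339 ≡ 1565 (mod 2402).

1565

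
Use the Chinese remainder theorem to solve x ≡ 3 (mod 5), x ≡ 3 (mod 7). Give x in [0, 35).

3

Write x = 3 + 5·k. Then 5·k ≡ 3 − 3 ≡ 0 (mod 7).
Need 5⁻¹ mod 7. Extended Euclid on (7, 5):
7 = 1×5 + 2
5 = 2×2 + 1
2 = 2×1 + 0
Back-substitute:
1 = 5 − 2·2
1 = −2·7 + 3·5
5⁻¹ ≡ 3 (mod 7), so k ≡ 3·0 ≡ 0 (mod 7).
x = 3 + 5·0 = 3.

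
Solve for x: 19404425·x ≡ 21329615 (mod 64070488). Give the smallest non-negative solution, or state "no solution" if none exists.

6072911

First find gcd(19404425, 64070488):
64070488 = 3×19404425 + 5857213
19404425 = 3×5857213 + 1832786
5857213 = 3×1832786 + 358855
1832786 = 5×358855 + 38511
358855 = 9×38511 + 12256
38511 = 3×12256 + 1743
12256 = 7×1743 + 55
1743 = 31×55 + 38
55 = 1×38 + 17
38 = 2×17 + 4
17 = 4×4 + 1
4 = 4×1 + 0
gcd = 1, so a unique solution mod 64070488 exists.
Back-substitute for the Bézout coefficients:
1 = 17 − 4·4
1 = −4·38 + 9·17
1 = 9·55 − 13·38
1 = −13·1743 + 412·55
1 = 412·12256 − 2897·1743
1 = −2897·38511 + 9103·12256
1 = 9103·358855 − 84824·38511
1 = −84824·1832786 + 433223·358855
1 = 433223·5857213 − 1384493·1832786
1 = −1384493·19404425 + 4586702·5857213
1 = 4586702·64070488 − 15144599·19404425
So 19404425·(-15144599) ≡ 1 (mod 64070488), giving 19404425⁻¹ ≡ 48925889.
x ≡ 19404425⁻¹·21329615 ≡ 48925889·21329615 ≡ 6072911 (mod 64070488).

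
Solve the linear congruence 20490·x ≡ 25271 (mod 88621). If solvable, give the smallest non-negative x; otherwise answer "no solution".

67944

First find gcd(20490, 88621):
88621 = 4*20490 + 6661
20490 = 3*6661 + 507
6661 = 13*507 + 70
507 = 7*70 + 17
70 = 4*17 + 2
17 = 8*2 + 1
2 = 2*1 + 0
gcd = 1, so a unique solution mod 88621 exists.
Back-substitute for the Bézout coefficients:
1 = 17 − 8·2
1 = −8·70 + 33·17
1 = 33·507 − 239·70
1 = −239·6661 + 3140·507
1 = 3140·20490 − 9659·6661
1 = −9659·88621 + 41776·20490
So 20490·(41776) ≡ 1 (mod 88621), giving 20490⁻¹ ≡ 41776.
x ≡ 20490⁻¹·25271 ≡ 41776·25271 ≡ 67944 (mod 88621).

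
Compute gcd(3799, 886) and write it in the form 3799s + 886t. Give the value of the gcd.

Apply Euclid's algorithm to 3799 and 886:
3799 = 4×886 + 255
886 = 3×255 + 121
255 = 2×121 + 13
121 = 9×13 + 4
13 = 3×4 + 1
4 = 4×1 + 0
gcd(3799, 886) = 1.
Back-substituting:
1 = 13 − 3·4
1 = −3·121 + 28·13
1 = 28·255 − 59·121
1 = −59·886 + 205·255
1 = 205·3799 − 879·886
So 1 = (205)·3799 + (-879)·886.

1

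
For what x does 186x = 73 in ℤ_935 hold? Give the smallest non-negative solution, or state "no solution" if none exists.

First find gcd(186, 935):
935 = 5·186 + 5
186 = 37·5 + 1
5 = 5·1 + 0
gcd = 1, so a unique solution mod 935 exists.
Back-substitute for the Bézout coefficients:
1 = 186 − 37·5
1 = −37·935 + 186·186
So 186·(186) ≡ 1 (mod 935), giving 186⁻¹ ≡ 186.
x ≡ 186⁻¹·73 ≡ 186·73 ≡ 488 (mod 935).

488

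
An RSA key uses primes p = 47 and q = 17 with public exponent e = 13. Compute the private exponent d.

453

φ(n) = (p−1)(q−1) = 46·16 = 736.
Need d with 13·d ≡ 1 (mod 736). Apply the extended Euclidean algorithm:
736 = 56×13 + 8
13 = 1×8 + 5
8 = 1×5 + 3
5 = 1×3 + 2
3 = 1×2 + 1
2 = 2×1 + 0
Back-substitute:
1 = 3 − 2
1 = −5 + 2·3
1 = 2·8 − 3·5
1 = −3·13 + 5·8
1 = 5·736 − 283·13
So 13·(-283) ≡ 1 (mod 736), hence d ≡ -283 ≡ 453 (mod 736).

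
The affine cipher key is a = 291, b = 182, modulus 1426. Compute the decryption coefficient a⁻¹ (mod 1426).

1377

Apply the Euclidean algorithm to 1426 and 291:
1426 = 4*291 + 262
291 = 1*262 + 29
262 = 9*29 + 1
29 = 29*1 + 0
The gcd is 1. Working backward:
1 = 262 − 9·29
1 = −9·291 + 10·262
1 = 10·1426 − 49·291
Hence 291⁻¹ ≡ -49 ≡ 1377 (mod 1426).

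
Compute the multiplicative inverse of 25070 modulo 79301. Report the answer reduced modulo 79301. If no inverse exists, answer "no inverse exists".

Run Euclid on (79301, 25070):
79301 = 3·25070 + 4091
25070 = 6·4091 + 524
4091 = 7·524 + 423
524 = 1·423 + 101
423 = 4·101 + 19
101 = 5·19 + 6
19 = 3·6 + 1
6 = 6·1 + 0
gcd = 1, so the inverse exists. Back-substitute:
1 = 19 − 3·6
1 = −3·101 + 16·19
1 = 16·423 − 67·101
1 = −67·524 + 83·423
1 = 83·4091 − 648·524
1 = −648·25070 + 3971·4091
1 = 3971·79301 − 12561·25070
Hence 25070⁻¹ ≡ -12561 ≡ 66740 (mod 79301).

66740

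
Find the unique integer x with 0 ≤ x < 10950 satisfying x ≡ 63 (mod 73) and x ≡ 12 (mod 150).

Write x = 63 + 73·k. Then 73·k ≡ 12 − 63 ≡ 99 (mod 150).
Need 73⁻¹ mod 150. Extended Euclid on (150, 73):
150 = 2·73 + 4
73 = 18·4 + 1
4 = 4·1 + 0
Back-substitute:
1 = 73 − 18·4
1 = −18·150 + 37·73
73⁻¹ ≡ 37 (mod 150), so k ≡ 37·99 ≡ 63 (mod 150).
x = 63 + 73·63 = 4662.

4662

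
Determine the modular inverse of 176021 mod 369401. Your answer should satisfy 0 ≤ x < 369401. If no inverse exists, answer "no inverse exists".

Run Euclid on (369401, 176021):
369401 = 2·176021 + 17359
176021 = 10·17359 + 2431
17359 = 7·2431 + 342
2431 = 7·342 + 37
342 = 9·37 + 9
37 = 4·9 + 1
9 = 9·1 + 0
The gcd is 1. Working backward:
1 = 37 − 4·9
1 = −4·342 + 37·37
1 = 37·2431 − 263·342
1 = −263·17359 + 1878·2431
1 = 1878·176021 − 19043·17359
1 = −19043·369401 + 39964·176021
So 176021·39964 ≡ 1 (mod 369401).

39964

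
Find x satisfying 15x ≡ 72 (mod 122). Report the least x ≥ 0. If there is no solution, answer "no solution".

78

First find gcd(15, 122):
122 = 8*15 + 2
15 = 7*2 + 1
2 = 2*1 + 0
gcd = 1, so a unique solution mod 122 exists.
Back-substitute for the Bézout coefficients:
1 = 15 − 7·2
1 = −7·122 + 57·15
So 15·(57) ≡ 1 (mod 122), giving 15⁻¹ ≡ 57.
x ≡ 15⁻¹·72 ≡ 57·72 ≡ 78 (mod 122).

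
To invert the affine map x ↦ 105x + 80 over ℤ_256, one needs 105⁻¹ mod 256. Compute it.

217

gcd(256, 105) by repeated division:
256 = 2×105 + 46
105 = 2×46 + 13
46 = 3×13 + 7
13 = 1×7 + 6
7 = 1×6 + 1
6 = 6×1 + 0
gcd = 1, so the inverse exists. Back-substitute:
1 = 7 − 6
1 = −13 + 2·7
1 = 2·46 − 7·13
1 = −7·105 + 16·46
1 = 16·256 − 39·105
So 105·(-39) ≡ 1 (mod 256), and -39 ≡ 217 (mod 256).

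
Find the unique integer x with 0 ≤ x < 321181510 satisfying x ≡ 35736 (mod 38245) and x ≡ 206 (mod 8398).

74154546

Write x = 35736 + 38245·k. Then 38245·k ≡ 206 − 35736 ≡ 6460 (mod 8398).
Need 38245⁻¹ mod 8398. Extended Euclid on (8398, 4653):
8398 = 1·4653 + 3745
4653 = 1·3745 + 908
3745 = 4·908 + 113
908 = 8·113 + 4
113 = 28·4 + 1
4 = 4·1 + 0
Back-substitute:
1 = 113 − 28·4
1 = −28·908 + 225·113
1 = 225·3745 − 928·908
1 = −928·4653 + 1153·3745
1 = 1153·8398 − 2081·4653
38245⁻¹ ≡ 6317 (mod 8398), so k ≡ 6317·6460 ≡ 1938 (mod 8398).
x = 35736 + 38245·1938 = 74154546.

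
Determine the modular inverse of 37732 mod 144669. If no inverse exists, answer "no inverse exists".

Apply the Euclidean algorithm to 144669 and 37732:
144669 = 3·37732 + 31473
37732 = 1·31473 + 6259
31473 = 5·6259 + 178
6259 = 35·178 + 29
178 = 6·29 + 4
29 = 7·4 + 1
4 = 4·1 + 0
Since gcd(37732, 144669) = 1, back-substitute to write 1 as a combination:
1 = 29 − 7·4
1 = −7·178 + 43·29
1 = 43·6259 − 1512·178
1 = −1512·31473 + 7603·6259
1 = 7603·37732 − 9115·31473
1 = −9115·144669 + 34948·37732
So 37732·34948 ≡ 1 (mod 144669).

34948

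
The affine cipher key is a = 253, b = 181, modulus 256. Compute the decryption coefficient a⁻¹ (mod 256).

85

Extended Euclidean algorithm:
256 = 1·253 + 3
253 = 84·3 + 1
3 = 3·1 + 0
Since gcd(253, 256) = 1, back-substitute to write 1 as a combination:
1 = 253 − 84·3
1 = −84·256 + 85·253
So 253·85 ≡ 1 (mod 256).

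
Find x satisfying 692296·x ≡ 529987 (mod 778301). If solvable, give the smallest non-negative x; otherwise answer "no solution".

First find gcd(692296, 778301):
778301 = 1*692296 + 86005
692296 = 8*86005 + 4256
86005 = 20*4256 + 885
4256 = 4*885 + 716
885 = 1*716 + 169
716 = 4*169 + 40
169 = 4*40 + 9
40 = 4*9 + 4
9 = 2*4 + 1
4 = 4*1 + 0
gcd = 1, so a unique solution mod 778301 exists.
Back-substitute for the Bézout coefficients:
1 = 9 − 2·4
1 = −2·40 + 9·9
1 = 9·169 − 38·40
1 = −38·716 + 161·169
1 = 161·885 − 199·716
1 = −199·4256 + 957·885
1 = 957·86005 − 19339·4256
1 = −19339·692296 + 155669·86005
1 = 155669·778301 − 175008·692296
So 692296·(-175008) ≡ 1 (mod 778301), giving 692296⁻¹ ≡ 603293.
x ≡ 692296⁻¹·529987 ≡ 603293·529987 ≡ 500177 (mod 778301).

500177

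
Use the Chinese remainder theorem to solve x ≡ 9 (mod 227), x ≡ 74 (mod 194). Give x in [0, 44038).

Write x = 9 + 227·k. Then 227·k ≡ 74 − 9 ≡ 65 (mod 194).
Need 227⁻¹ mod 194. Extended Euclid on (194, 33):
194 = 5×33 + 29
33 = 1×29 + 4
29 = 7×4 + 1
4 = 4×1 + 0
Back-substitute:
1 = 29 − 7·4
1 = −7·33 + 8·29
1 = 8·194 − 47·33
227⁻¹ ≡ 147 (mod 194), so k ≡ 147·65 ≡ 49 (mod 194).
x = 9 + 227·49 = 11132.

11132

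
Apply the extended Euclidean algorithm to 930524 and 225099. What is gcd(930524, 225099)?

7

Euclidean algorithm:
930524 = 4·225099 + 30128
225099 = 7·30128 + 14203
30128 = 2·14203 + 1722
14203 = 8·1722 + 427
1722 = 4·427 + 14
427 = 30·14 + 7
14 = 2·7 + 0
gcd(930524, 225099) = 7.
Express as a combination:
7 = 427 − 30·14
7 = −30·1722 + 121·427
7 = 121·14203 − 998·1722
7 = −998·30128 + 2117·14203
7 = 2117·225099 − 15817·30128
7 = −15817·930524 + 65385·225099
So 7 = (-15817)·930524 + (65385)·225099.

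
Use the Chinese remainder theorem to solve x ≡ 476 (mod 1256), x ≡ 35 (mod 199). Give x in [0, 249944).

Write x = 476 + 1256·k. Then 1256·k ≡ 35 − 476 ≡ 156 (mod 199).
Need 1256⁻¹ mod 199. Extended Euclid on (199, 62):
199 = 3*62 + 13
62 = 4*13 + 10
13 = 1*10 + 3
10 = 3*3 + 1
3 = 3*1 + 0
Back-substitute:
1 = 10 − 3·3
1 = −3·13 + 4·10
1 = 4·62 − 19·13
1 = −19·199 + 61·62
1256⁻¹ ≡ 61 (mod 199), so k ≡ 61·156 ≡ 163 (mod 199).
x = 476 + 1256·163 = 205204.

205204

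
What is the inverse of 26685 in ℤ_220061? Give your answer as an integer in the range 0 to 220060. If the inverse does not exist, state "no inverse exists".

167027

Extended Euclidean algorithm:
220061 = 8×26685 + 6581
26685 = 4×6581 + 361
6581 = 18×361 + 83
361 = 4×83 + 29
83 = 2×29 + 25
29 = 1×25 + 4
25 = 6×4 + 1
4 = 4×1 + 0
Since gcd(26685, 220061) = 1, back-substitute to write 1 as a combination:
1 = 25 − 6·4
1 = −6·29 + 7·25
1 = 7·83 − 20·29
1 = −20·361 + 87·83
1 = 87·6581 − 1586·361
1 = −1586·26685 + 6431·6581
1 = 6431·220061 − 53034·26685
So 26685·(-53034) ≡ 1 (mod 220061), and -53034 ≡ 167027 (mod 220061).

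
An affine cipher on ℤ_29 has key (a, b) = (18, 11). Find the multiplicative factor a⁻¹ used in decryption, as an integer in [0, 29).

21

Extended Euclidean algorithm:
29 = 1·18 + 11
18 = 1·11 + 7
11 = 1·7 + 4
7 = 1·4 + 3
4 = 1·3 + 1
3 = 3·1 + 0
The gcd is 1. Working backward:
1 = 4 − 3
1 = −7 + 2·4
1 = 2·11 − 3·7
1 = −3·18 + 5·11
1 = 5·29 − 8·18
Hence 18⁻¹ ≡ -8 ≡ 21 (mod 29).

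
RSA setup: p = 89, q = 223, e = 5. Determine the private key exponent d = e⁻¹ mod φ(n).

φ(n) = (p−1)(q−1) = 88·222 = 19536.
Need d with 5·d ≡ 1 (mod 19536). Apply the extended Euclidean algorithm:
19536 = 3907*5 + 1
5 = 5*1 + 0
Back-substitute:
1 = 19536 − 3907·5
So 5·(-3907) ≡ 1 (mod 19536), hence d ≡ -3907 ≡ 15629 (mod 19536).

15629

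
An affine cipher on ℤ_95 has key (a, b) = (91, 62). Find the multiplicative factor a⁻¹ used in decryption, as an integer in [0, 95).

Apply the Euclidean algorithm to 95 and 91:
95 = 1*91 + 4
91 = 22*4 + 3
4 = 1*3 + 1
3 = 3*1 + 0
Since gcd(91, 95) = 1, back-substitute to write 1 as a combination:
1 = 4 − 3
1 = −91 + 23·4
1 = 23·95 − 24·91
Thus 91·(-24) ≡ 1 (mod 95); reducing, -24 mod 95 = 71.

71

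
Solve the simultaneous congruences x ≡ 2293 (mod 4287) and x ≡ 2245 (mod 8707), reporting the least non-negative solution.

30877267

Write x = 2293 + 4287·k. Then 4287·k ≡ 2245 − 2293 ≡ 8659 (mod 8707).
Need 4287⁻¹ mod 8707. Extended Euclid on (8707, 4287):
8707 = 2*4287 + 133
4287 = 32*133 + 31
133 = 4*31 + 9
31 = 3*9 + 4
9 = 2*4 + 1
4 = 4*1 + 0
Back-substitute:
1 = 9 − 2·4
1 = −2·31 + 7·9
1 = 7·133 − 30·31
1 = −30·4287 + 967·133
1 = 967·8707 − 1964·4287
4287⁻¹ ≡ 6743 (mod 8707), so k ≡ 6743·8659 ≡ 7202 (mod 8707).
x = 2293 + 4287·7202 = 30877267.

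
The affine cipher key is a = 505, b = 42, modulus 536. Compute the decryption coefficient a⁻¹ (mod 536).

121

Run Euclid on (536, 505):
536 = 1×505 + 31
505 = 16×31 + 9
31 = 3×9 + 4
9 = 2×4 + 1
4 = 4×1 + 0
Since gcd(505, 536) = 1, back-substitute to write 1 as a combination:
1 = 9 − 2·4
1 = −2·31 + 7·9
1 = 7·505 − 114·31
1 = −114·536 + 121·505
So 505·121 ≡ 1 (mod 536).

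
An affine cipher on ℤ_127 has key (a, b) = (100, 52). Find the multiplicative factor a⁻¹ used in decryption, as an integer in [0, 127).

Run Euclid on (127, 100):
127 = 1×100 + 27
100 = 3×27 + 19
27 = 1×19 + 8
19 = 2×8 + 3
8 = 2×3 + 2
3 = 1×2 + 1
2 = 2×1 + 0
The gcd is 1. Working backward:
1 = 3 − 2
1 = −8 + 3·3
1 = 3·19 − 7·8
1 = −7·27 + 10·19
1 = 10·100 − 37·27
1 = −37·127 + 47·100
So 100·47 ≡ 1 (mod 127).

47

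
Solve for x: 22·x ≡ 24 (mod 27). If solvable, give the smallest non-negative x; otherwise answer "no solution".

6

First find gcd(22, 27):
27 = 1·22 + 5
22 = 4·5 + 2
5 = 2·2 + 1
2 = 2·1 + 0
gcd = 1, so a unique solution mod 27 exists.
Back-substitute for the Bézout coefficients:
1 = 5 − 2·2
1 = −2·22 + 9·5
1 = 9·27 − 11·22
So 22·(-11) ≡ 1 (mod 27), giving 22⁻¹ ≡ 16.
x ≡ 22⁻¹·24 ≡ 16·24 ≡ 6 (mod 27).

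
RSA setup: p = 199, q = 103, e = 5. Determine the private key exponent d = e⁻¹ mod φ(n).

16157

φ(n) = (p−1)(q−1) = 198·102 = 20196.
Need d with 5·d ≡ 1 (mod 20196). Apply the extended Euclidean algorithm:
20196 = 4039×5 + 1
5 = 5×1 + 0
Back-substitute:
1 = 20196 − 4039·5
So 5·(-4039) ≡ 1 (mod 20196), hence d ≡ -4039 ≡ 16157 (mod 20196).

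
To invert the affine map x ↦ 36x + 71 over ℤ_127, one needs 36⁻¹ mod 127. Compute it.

Run Euclid on (127, 36):
127 = 3×36 + 19
36 = 1×19 + 17
19 = 1×17 + 2
17 = 8×2 + 1
2 = 2×1 + 0
The gcd is 1. Working backward:
1 = 17 − 8·2
1 = −8·19 + 9·17
1 = 9·36 − 17·19
1 = −17·127 + 60·36
So 36·60 ≡ 1 (mod 127).

60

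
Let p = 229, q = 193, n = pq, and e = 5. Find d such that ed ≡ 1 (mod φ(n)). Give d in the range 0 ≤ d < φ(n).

35021

φ(n) = (p−1)(q−1) = 228·192 = 43776.
Need d with 5·d ≡ 1 (mod 43776). Apply the extended Euclidean algorithm:
43776 = 8755*5 + 1
5 = 5*1 + 0
Back-substitute:
1 = 43776 − 8755·5
So 5·(-8755) ≡ 1 (mod 43776), hence d ≡ -8755 ≡ 35021 (mod 43776).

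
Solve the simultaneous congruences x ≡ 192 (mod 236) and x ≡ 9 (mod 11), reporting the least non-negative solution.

900

Write x = 192 + 236·k. Then 236·k ≡ 9 − 192 ≡ 4 (mod 11).
Need 236⁻¹ mod 11. Extended Euclid on (11, 5):
11 = 2·5 + 1
5 = 5·1 + 0
Back-substitute:
1 = 11 − 2·5
236⁻¹ ≡ 9 (mod 11), so k ≡ 9·4 ≡ 3 (mod 11).
x = 192 + 236·3 = 900.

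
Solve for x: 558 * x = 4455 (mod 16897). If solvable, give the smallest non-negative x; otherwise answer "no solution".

12817

First find gcd(558, 16897):
16897 = 30·558 + 157
558 = 3·157 + 87
157 = 1·87 + 70
87 = 1·70 + 17
70 = 4·17 + 2
17 = 8·2 + 1
2 = 2·1 + 0
gcd = 1, so a unique solution mod 16897 exists.
Back-substitute for the Bézout coefficients:
1 = 17 − 8·2
1 = −8·70 + 33·17
1 = 33·87 − 41·70
1 = −41·157 + 74·87
1 = 74·558 − 263·157
1 = −263·16897 + 7964·558
So 558·(7964) ≡ 1 (mod 16897), giving 558⁻¹ ≡ 7964.
x ≡ 558⁻¹·4455 ≡ 7964·4455 ≡ 12817 (mod 16897).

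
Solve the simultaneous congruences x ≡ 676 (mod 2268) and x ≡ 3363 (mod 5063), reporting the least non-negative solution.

Write x = 676 + 2268·k. Then 2268·k ≡ 3363 − 676 ≡ 2687 (mod 5063).
Need 2268⁻¹ mod 5063. Extended Euclid on (5063, 2268):
5063 = 2*2268 + 527
2268 = 4*527 + 160
527 = 3*160 + 47
160 = 3*47 + 19
47 = 2*19 + 9
19 = 2*9 + 1
9 = 9*1 + 0
Back-substitute:
1 = 19 − 2·9
1 = −2·47 + 5·19
1 = 5·160 − 17·47
1 = −17·527 + 56·160
1 = 56·2268 − 241·527
1 = −241·5063 + 538·2268
2268⁻¹ ≡ 538 (mod 5063), so k ≡ 538·2687 ≡ 2651 (mod 5063).
x = 676 + 2268·2651 = 6013144.

6013144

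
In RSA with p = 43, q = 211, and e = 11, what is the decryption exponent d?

φ(n) = (p−1)(q−1) = 42·210 = 8820.
Need d with 11·d ≡ 1 (mod 8820). Apply the extended Euclidean algorithm:
8820 = 801·11 + 9
11 = 1·9 + 2
9 = 4·2 + 1
2 = 2·1 + 0
Back-substitute:
1 = 9 − 4·2
1 = −4·11 + 5·9
1 = 5·8820 − 4009·11
So 11·(-4009) ≡ 1 (mod 8820), hence d ≡ -4009 ≡ 4811 (mod 8820).

4811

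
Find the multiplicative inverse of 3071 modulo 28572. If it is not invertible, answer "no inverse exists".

18803

gcd(28572, 3071) by repeated division:
28572 = 9*3071 + 933
3071 = 3*933 + 272
933 = 3*272 + 117
272 = 2*117 + 38
117 = 3*38 + 3
38 = 12*3 + 2
3 = 1*2 + 1
2 = 2*1 + 0
Since gcd(3071, 28572) = 1, back-substitute to write 1 as a combination:
1 = 3 − 2
1 = −38 + 13·3
1 = 13·117 − 40·38
1 = −40·272 + 93·117
1 = 93·933 − 319·272
1 = −319·3071 + 1050·933
1 = 1050·28572 − 9769·3071
Hence 3071⁻¹ ≡ -9769 ≡ 18803 (mod 28572).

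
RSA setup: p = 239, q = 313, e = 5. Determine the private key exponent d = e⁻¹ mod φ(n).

59405

φ(n) = (p−1)(q−1) = 238·312 = 74256.
Need d with 5·d ≡ 1 (mod 74256). Apply the extended Euclidean algorithm:
74256 = 14851·5 + 1
5 = 5·1 + 0
Back-substitute:
1 = 74256 − 14851·5
So 5·(-14851) ≡ 1 (mod 74256), hence d ≡ -14851 ≡ 59405 (mod 74256).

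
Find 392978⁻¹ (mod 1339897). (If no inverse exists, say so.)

gcd(1339897, 392978) by repeated division:
1339897 = 3×392978 + 160963
392978 = 2×160963 + 71052
160963 = 2×71052 + 18859
71052 = 3×18859 + 14475
18859 = 1×14475 + 4384
14475 = 3×4384 + 1323
4384 = 3×1323 + 415
1323 = 3×415 + 78
415 = 5×78 + 25
78 = 3×25 + 3
25 = 8×3 + 1
3 = 3×1 + 0
Since gcd(392978, 1339897) = 1, back-substitute to write 1 as a combination:
1 = 25 − 8·3
1 = −8·78 + 25·25
1 = 25·415 − 133·78
1 = −133·1323 + 424·415
1 = 424·4384 − 1405·1323
1 = −1405·14475 + 4639·4384
1 = 4639·18859 − 6044·14475
1 = −6044·71052 + 22771·18859
1 = 22771·160963 − 51586·71052
1 = −51586·392978 + 125943·160963
1 = 125943·1339897 − 429415·392978
Hence 392978⁻¹ ≡ -429415 ≡ 910482 (mod 1339897).

910482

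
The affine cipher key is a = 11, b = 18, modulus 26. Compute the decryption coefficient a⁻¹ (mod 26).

gcd(26, 11) by repeated division:
26 = 2*11 + 4
11 = 2*4 + 3
4 = 1*3 + 1
3 = 3*1 + 0
The gcd is 1. Working backward:
1 = 4 − 3
1 = −11 + 3·4
1 = 3·26 − 7·11
Thus 11·(-7) ≡ 1 (mod 26); reducing, -7 mod 26 = 19.

19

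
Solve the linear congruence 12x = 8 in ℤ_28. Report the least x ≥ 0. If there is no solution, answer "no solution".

First find gcd(12, 28):
28 = 2*12 + 4
12 = 3*4 + 0
gcd = 4 and 4 | 8, so solutions exist. Divide through by 4: 3x ≡ 2 (mod 7).
Now find 3⁻¹ mod 7:
7 = 2·3 + 1
3 = 3·1 + 0
Back-substitute:
1 = 7 − 2·3
So 3·(-2) ≡ 1 (mod 7), i.e. 3⁻¹ ≡ 5.
Then x ≡ 5·2 ≡ 3 (mod 7); the smallest non-negative solution is x = 3.

3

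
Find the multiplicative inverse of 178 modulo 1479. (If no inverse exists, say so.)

457

Run Euclid on (1479, 178):
1479 = 8*178 + 55
178 = 3*55 + 13
55 = 4*13 + 3
13 = 4*3 + 1
3 = 3*1 + 0
The gcd is 1. Working backward:
1 = 13 − 4·3
1 = −4·55 + 17·13
1 = 17·178 − 55·55
1 = −55·1479 + 457·178
So 178·457 ≡ 1 (mod 1479).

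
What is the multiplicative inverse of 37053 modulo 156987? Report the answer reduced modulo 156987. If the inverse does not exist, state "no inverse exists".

Compute gcd(37053, 156987):
156987 = 4*37053 + 8775
37053 = 4*8775 + 1953
8775 = 4*1953 + 963
1953 = 2*963 + 27
963 = 35*27 + 18
27 = 1*18 + 9
18 = 2*9 + 0
Since gcd = 9 > 1, 37053 is not a unit mod 156987.

no inverse exists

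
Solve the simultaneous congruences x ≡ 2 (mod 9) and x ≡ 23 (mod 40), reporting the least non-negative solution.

263

Write x = 2 + 9·k. Then 9·k ≡ 23 − 2 ≡ 21 (mod 40).
Need 9⁻¹ mod 40. Extended Euclid on (40, 9):
40 = 4*9 + 4
9 = 2*4 + 1
4 = 4*1 + 0
Back-substitute:
1 = 9 − 2·4
1 = −2·40 + 9·9
9⁻¹ ≡ 9 (mod 40), so k ≡ 9·21 ≡ 29 (mod 40).
x = 2 + 9·29 = 263.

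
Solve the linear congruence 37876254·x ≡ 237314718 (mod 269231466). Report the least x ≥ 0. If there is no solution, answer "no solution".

First find gcd(37876254, 269231466):
269231466 = 7·37876254 + 4097688
37876254 = 9·4097688 + 997062
4097688 = 4·997062 + 109440
997062 = 9·109440 + 12102
109440 = 9·12102 + 522
12102 = 23·522 + 96
522 = 5·96 + 42
96 = 2·42 + 12
42 = 3·12 + 6
12 = 2·6 + 0
gcd = 6 and 6 | 237314718, so solutions exist. Divide through by 6: 6312709x ≡ 39552453 (mod 44871911).
Now find 6312709⁻¹ mod 44871911:
44871911 = 7·6312709 + 682948
6312709 = 9·682948 + 166177
682948 = 4·166177 + 18240
166177 = 9·18240 + 2017
18240 = 9·2017 + 87
2017 = 23·87 + 16
87 = 5·16 + 7
16 = 2·7 + 2
7 = 3·2 + 1
2 = 2·1 + 0
Back-substitute:
1 = 7 − 3·2
1 = −3·16 + 7·7
1 = 7·87 − 38·16
1 = −38·2017 + 881·87
1 = 881·18240 − 7967·2017
1 = −7967·166177 + 72584·18240
1 = 72584·682948 − 298303·166177
1 = −298303·6312709 + 2757311·682948
1 = 2757311·44871911 − 19599480·6312709
So 6312709·(-19599480) ≡ 1 (mod 44871911), i.e. 6312709⁻¹ ≡ 25272431.
Then x ≡ 25272431·39552453 ≡ 26758759 (mod 44871911); the smallest non-negative solution is x = 26758759.

26758759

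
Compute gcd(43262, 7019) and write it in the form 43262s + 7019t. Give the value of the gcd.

Repeated division:
43262 = 6*7019 + 1148
7019 = 6*1148 + 131
1148 = 8*131 + 100
131 = 1*100 + 31
100 = 3*31 + 7
31 = 4*7 + 3
7 = 2*3 + 1
3 = 3*1 + 0
gcd(43262, 7019) = 1.
Back-substituting:
1 = 7 − 2·3
1 = −2·31 + 9·7
1 = 9·100 − 29·31
1 = −29·131 + 38·100
1 = 38·1148 − 333·131
1 = −333·7019 + 2036·1148
1 = 2036·43262 − 12549·7019
So 1 = (2036)·43262 + (-12549)·7019.

1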